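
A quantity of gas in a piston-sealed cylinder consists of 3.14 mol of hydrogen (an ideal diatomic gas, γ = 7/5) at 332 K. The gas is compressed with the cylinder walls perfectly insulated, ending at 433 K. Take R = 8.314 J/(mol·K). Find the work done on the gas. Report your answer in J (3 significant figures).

W ≈ 6590 J

Adiabatic ⇒ Q = 0, so W_by = −ΔU = nCᵥ(T₁ − T₂).
Cᵥ = 5R/2 = 20.79 J/(mol·K).
W = (3.14)(20.79)(332 − 433) = -6592 J.
Work on gas = −W_by = 6592 J.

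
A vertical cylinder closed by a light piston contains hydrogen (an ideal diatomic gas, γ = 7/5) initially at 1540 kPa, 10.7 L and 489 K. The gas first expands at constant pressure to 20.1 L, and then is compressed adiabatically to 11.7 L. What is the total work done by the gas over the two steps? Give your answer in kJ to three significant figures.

Step 1 (isobaric): W = PΔV = (1540 kPa)(20.1 − 10.7 L) = 14476 J.
After step 1: P = 1540 kPa, V = 20.1 L, T = 918.6 K.
Step 2 (adiabatic): W = (P₁V₁ − P₂V₂)/(γ−1) = (30954 − 38434)/0.4 = -18701 J.
W_total = 14476 − 18701 = -4225 J.

W_total ≈ -4.23 kJ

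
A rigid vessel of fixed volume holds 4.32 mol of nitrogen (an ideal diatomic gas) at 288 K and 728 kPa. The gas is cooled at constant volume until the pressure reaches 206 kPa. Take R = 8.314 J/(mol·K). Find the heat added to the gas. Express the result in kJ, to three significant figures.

Q ≈ -18.5 kJ

Constant volume ⇒ W = 0, so Q = ΔU = nCᵥΔT with Cᵥ = 5R/2 = 20.79 J/(mol·K).
At constant V, T₂/T₁ = P₂/P₁ ⇒ ΔT = T₁(P₂/P₁ − 1) = 288·(206/728 − 1) = -206.5 K.
ΔU = (4.32)(20.79)(-206.5) = -18542 J.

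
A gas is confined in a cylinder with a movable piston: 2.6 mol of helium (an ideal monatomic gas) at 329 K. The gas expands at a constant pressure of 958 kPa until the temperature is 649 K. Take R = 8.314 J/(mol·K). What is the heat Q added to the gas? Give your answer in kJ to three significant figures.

Q ≈ 17.3 kJ

Isobaric: W = nRΔT = (2.6)(8.314)(320) = 6917 J.
ΔU = nCᵥΔT with Cᵥ = 3R/2: ΔU = (2.6)(12.47)(320) = 10376 J.
Q = ΔU + W = 10376 + 6917 = 17293 J.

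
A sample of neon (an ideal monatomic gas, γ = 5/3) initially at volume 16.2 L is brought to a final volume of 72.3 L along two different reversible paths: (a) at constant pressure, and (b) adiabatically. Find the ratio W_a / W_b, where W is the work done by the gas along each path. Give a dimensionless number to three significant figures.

Path (a) isobaric: W = P₁(V₂ − V₁) → W_a/(P₁V₁) = 3.463.
Path (b) adiabatic: W = P₁V₁(1 − (V₁/V₂)^(γ−1))/(γ−1) → W_b/(P₁V₁) = 0.9466.
W_a / W_b = 3.463 / 0.9466 = 3.658.

W_a / W_b ≈ 3.66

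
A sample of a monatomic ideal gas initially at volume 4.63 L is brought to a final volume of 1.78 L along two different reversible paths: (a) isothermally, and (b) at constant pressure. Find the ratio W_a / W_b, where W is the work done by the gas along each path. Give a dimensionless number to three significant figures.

Path (a) isothermal: W = P₁V₁ ln(V₂/V₁) → W_a/(P₁V₁) = -0.9559.
Path (b) isobaric: W = P₁(V₂ − V₁) → W_b/(P₁V₁) = -0.6156.
W_a / W_b = -0.9559 / -0.6156 = 1.553.

W_a / W_b ≈ 1.55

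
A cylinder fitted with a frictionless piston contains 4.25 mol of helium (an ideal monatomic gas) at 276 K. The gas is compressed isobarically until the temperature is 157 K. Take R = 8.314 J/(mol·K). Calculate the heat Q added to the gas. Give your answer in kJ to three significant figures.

Isobaric: W = nRΔT = (4.25)(8.314)(-119) = -4205 J.
ΔU = nCᵥΔT with Cᵥ = 3R/2: ΔU = (4.25)(12.47)(-119) = -6307 J.
Q = ΔU + W = -6307 − 4205 = -10512 J.

Q ≈ -10.5 kJ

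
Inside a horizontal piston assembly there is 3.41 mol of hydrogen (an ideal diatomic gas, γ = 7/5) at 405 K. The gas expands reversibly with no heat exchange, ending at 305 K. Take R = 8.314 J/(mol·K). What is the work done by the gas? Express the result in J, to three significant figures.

W ≈ 7090 J

Adiabatic ⇒ Q = 0, so W_by = −ΔU = nCᵥ(T₁ − T₂).
Cᵥ = 5R/2 = 20.79 J/(mol·K).
W = (3.41)(20.79)(405 − 305) = 7088 J.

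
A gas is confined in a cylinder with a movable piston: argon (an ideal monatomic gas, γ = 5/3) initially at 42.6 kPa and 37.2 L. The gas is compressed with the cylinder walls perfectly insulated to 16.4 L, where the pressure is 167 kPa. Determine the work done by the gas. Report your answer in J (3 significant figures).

Adiabatic: W = (P₁V₁ − P₂V₂)/(γ − 1) with γ = 5/3.
P₁V₁ = 1585 J, P₂V₂ = 2739 J.
W = (1585 − 2739) / 0.6667 = -1731 J.

W ≈ -1730 J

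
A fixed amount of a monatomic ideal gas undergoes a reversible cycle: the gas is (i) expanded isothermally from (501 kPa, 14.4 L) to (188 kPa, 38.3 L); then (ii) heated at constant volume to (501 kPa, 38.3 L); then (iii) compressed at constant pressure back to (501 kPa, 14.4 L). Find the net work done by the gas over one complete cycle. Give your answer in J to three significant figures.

W_net ≈ -4920 J

Leg (i): W = PᵢVᵢ ln(V_f/Vᵢ) = (7214) ln(38.3/14.4) = 7057 J.
Leg (ii): W = 0.
Leg (iii): W = PΔV = (501)(14.4 − 38.3) = -11974 J.
W_net = 7057 − 11974 = -4917 J.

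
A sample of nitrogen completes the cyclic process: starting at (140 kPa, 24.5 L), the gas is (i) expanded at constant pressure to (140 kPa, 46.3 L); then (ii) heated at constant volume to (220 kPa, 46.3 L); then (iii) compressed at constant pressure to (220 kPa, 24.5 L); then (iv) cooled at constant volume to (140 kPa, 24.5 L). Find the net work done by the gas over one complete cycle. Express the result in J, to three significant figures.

W_net ≈ -1740 J

Constant-volume legs do no work.
W(i) = (140)(46.3 − 24.5) = 3052 J; W(iii) = (220)(24.5 − 46.3) = -4796 J.
W_net = 3052 − 4796 = -1744 J (the counter-clockwise enclosed area).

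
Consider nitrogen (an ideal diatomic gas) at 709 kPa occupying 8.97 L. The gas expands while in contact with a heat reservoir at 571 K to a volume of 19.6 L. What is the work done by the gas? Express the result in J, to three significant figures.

W ≈ 4970 J

Isothermal: W = nRT ln(V₂/V₁) = P₁V₁ ln(V₂/V₁).
P₁V₁ = (709 kPa)(8.97 L) = 6360 J.
W = 6360 × ln(19.6/8.97) = 6360 × 0.7816
W_by_gas = 4971 J.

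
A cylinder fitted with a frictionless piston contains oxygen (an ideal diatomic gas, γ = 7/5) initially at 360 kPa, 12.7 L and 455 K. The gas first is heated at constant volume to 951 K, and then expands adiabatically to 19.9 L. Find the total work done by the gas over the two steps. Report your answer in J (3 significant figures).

W_total ≈ 3930 J

Step 1 (isochoric): W = 0 (constant volume).
After step 1: P = 752.4 kPa (V unchanged).
Step 2 (adiabatic): W = (P₁V₁ − P₂V₂)/(γ−1) = (9556 − 7985)/0.4 = 3928 J.
W_total = 0 + 3928 = 3928 J.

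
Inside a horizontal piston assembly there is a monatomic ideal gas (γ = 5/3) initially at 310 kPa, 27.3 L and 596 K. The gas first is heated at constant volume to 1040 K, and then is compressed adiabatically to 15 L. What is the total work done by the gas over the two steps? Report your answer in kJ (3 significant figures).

W_total ≈ -10.9 kJ

Step 1 (isochoric): W = 0 (constant volume).
After step 1: P = 540.9 kPa (V unchanged).
Step 2 (adiabatic): W = (P₁V₁ − P₂V₂)/(γ−1) = (14768 − 22014)/0.667 = -10869 J.
W_total = 0 − 10869 = -10869 J.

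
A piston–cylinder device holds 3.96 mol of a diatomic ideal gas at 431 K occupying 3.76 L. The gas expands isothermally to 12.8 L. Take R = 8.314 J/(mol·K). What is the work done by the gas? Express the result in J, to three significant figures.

W ≈ 17400 J

Isothermal: W = nRT ln(V₂/V₁).
W = (3.96)(8.314)(431) × ln(12.8/3.76)
  = 14190 × 1.225
W_by_gas = 17383 J.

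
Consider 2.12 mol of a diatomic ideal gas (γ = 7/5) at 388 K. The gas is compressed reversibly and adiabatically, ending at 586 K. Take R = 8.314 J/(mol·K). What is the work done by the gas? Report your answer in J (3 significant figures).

W ≈ -8720 J

Adiabatic ⇒ Q = 0, so W_by = −ΔU = nCᵥ(T₁ − T₂).
Cᵥ = 5R/2 = 20.79 J/(mol·K).
W = (2.12)(20.79)(388 − 586) = -8725 J.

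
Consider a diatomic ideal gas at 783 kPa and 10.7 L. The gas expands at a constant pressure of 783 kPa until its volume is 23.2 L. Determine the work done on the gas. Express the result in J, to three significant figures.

W ≈ -9790 J

Isobaric: W = P ΔV.
W = (783 kPa)(23.2 − 10.7 L) = (783)(12.5) = 9788 J.
Work on gas = −W_by = -9788 J.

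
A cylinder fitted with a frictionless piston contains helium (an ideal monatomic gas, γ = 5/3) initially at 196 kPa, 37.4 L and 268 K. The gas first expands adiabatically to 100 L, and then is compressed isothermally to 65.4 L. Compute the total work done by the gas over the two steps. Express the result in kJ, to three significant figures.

W_total ≈ 3.67 kJ

Step 1 (adiabatic): W = (P₁V₁ − P₂V₂)/(γ−1) = (7330 − 3805)/0.667 = 5288 J.
After step 1: P = 38.05 kPa, V = 100 L, T = 139.1 K.
Step 2 (isothermal): W = P₁V₁ ln(V₂/V₁) = (3805) ln(65.4/100) = -1616 J.
W_total = 5288 − 1616 = 3672 J.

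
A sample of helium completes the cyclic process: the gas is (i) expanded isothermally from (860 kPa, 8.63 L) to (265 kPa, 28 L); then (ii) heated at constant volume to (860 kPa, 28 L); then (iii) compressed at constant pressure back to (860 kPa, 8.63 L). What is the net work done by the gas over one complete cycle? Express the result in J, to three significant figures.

W_net ≈ -7920 J

Leg (i): W = PᵢVᵢ ln(V_f/Vᵢ) = (7422) ln(28/8.63) = 8735 J.
Leg (ii): W = 0.
Leg (iii): W = PΔV = (860)(8.63 − 28) = -16658 J.
W_net = 8735 − 16658 = -7923 J.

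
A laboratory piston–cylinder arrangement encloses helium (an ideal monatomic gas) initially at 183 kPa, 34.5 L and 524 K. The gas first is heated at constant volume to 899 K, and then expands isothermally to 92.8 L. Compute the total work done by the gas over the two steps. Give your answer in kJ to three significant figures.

W_total ≈ 10.7 kJ

Step 1 (isochoric): W = 0 (constant volume).
After step 1: P = 314 kPa (V unchanged).
Step 2 (isothermal): W = P₁V₁ ln(V₂/V₁) = (10832) ln(92.8/34.5) = 10718 J.
W_total = 0 + 10718 = 10718 J.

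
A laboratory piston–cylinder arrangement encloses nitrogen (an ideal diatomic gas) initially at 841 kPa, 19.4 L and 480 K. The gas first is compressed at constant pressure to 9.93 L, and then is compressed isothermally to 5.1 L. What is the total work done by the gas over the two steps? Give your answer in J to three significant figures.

W_total ≈ -13500 J

Step 1 (isobaric): W = PΔV = (841 kPa)(9.93 − 19.4 L) = -7964 J.
After step 1: P = 841 kPa, V = 9.93 L, T = 245.7 K.
Step 2 (isothermal): W = P₁V₁ ln(V₂/V₁) = (8351) ln(5.1/9.93) = -5565 J.
W_total = -7964 − 5565 = -13529 J.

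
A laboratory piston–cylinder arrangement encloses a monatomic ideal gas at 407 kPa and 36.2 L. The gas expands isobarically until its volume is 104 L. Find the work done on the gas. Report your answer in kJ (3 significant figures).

Isobaric: W = P ΔV.
W = (407 kPa)(104 − 36.2 L) = (407)(67.8) = 27595 J.
Work on gas = −W_by = -27595 J.

W ≈ -27.6 kJ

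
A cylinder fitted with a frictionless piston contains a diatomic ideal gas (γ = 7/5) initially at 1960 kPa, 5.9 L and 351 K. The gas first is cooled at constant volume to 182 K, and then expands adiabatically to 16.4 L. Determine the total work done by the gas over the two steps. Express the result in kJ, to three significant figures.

W_total ≈ 5.03 kJ

Step 1 (isochoric): W = 0 (constant volume).
After step 1: P = 1016 kPa (V unchanged).
Step 2 (adiabatic): W = (P₁V₁ − P₂V₂)/(γ−1) = (5996 − 3984)/0.4 = 5031 J.
W_total = 0 + 5031 = 5031 J.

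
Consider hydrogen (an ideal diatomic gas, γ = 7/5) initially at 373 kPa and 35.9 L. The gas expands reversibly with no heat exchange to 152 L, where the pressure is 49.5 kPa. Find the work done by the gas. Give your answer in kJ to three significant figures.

Adiabatic: W = (P₁V₁ − P₂V₂)/(γ − 1) with γ = 7/5.
P₁V₁ = 13391 J, P₂V₂ = 7524 J.
W = (13391 − 7524) / 0.4 = 14667 J.

W ≈ 14.7 kJ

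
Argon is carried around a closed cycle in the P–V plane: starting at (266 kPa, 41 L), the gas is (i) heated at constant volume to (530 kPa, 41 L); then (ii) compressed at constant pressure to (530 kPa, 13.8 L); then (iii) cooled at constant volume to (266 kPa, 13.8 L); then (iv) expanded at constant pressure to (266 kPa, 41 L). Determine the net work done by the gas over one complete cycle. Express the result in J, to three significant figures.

W_net ≈ -7180 J

Constant-volume legs do no work.
W(ii) = (530)(13.8 − 41) = -14416 J; W(iv) = (266)(41 − 13.8) = 7235 J.
W_net = -14416 + 7235 = -7181 J (the counter-clockwise enclosed area).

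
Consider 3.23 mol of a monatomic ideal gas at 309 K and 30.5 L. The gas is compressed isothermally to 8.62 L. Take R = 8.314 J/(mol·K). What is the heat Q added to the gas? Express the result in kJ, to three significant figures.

Q ≈ -10.5 kJ

Isothermal ⇒ ΔU = 0, so Q = W = nRT ln(V₂/V₁).
Q = (3.23)(8.314)(309) ln(8.62/30.5) = 8298 × -1.264 = -10486 J.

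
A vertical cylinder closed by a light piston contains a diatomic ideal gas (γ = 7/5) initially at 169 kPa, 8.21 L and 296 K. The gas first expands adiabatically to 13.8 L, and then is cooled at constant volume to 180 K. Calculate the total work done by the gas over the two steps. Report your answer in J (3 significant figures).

Step 1 (adiabatic): W = (P₁V₁ − P₂V₂)/(γ−1) = (1387 − 1127)/0.4 = 650.6 J.
Step 2 (isochoric): W = 0 (constant volume).
W_total = 650.6 + 0 = 650.6 J.

W_total ≈ 651 J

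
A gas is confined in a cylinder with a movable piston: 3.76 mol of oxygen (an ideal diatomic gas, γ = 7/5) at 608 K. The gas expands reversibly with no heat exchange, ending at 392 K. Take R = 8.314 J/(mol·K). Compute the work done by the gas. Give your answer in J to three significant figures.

Adiabatic ⇒ Q = 0, so W_by = −ΔU = nCᵥ(T₁ − T₂).
Cᵥ = 5R/2 = 20.79 J/(mol·K).
W = (3.76)(20.79)(608 − 392) = 16881 J.

W ≈ 16900 J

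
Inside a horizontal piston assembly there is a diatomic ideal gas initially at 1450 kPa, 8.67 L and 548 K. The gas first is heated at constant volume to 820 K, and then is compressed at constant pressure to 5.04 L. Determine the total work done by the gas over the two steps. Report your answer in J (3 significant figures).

W_total ≈ -7880 J

Step 1 (isochoric): W = 0 (constant volume).
After step 1: P = 2170 kPa (V unchanged).
Step 2 (isobaric): W = PΔV = (2170 kPa)(5.04 − 8.67 L) = -7876 J.
W_total = 0 − 7876 = -7876 J.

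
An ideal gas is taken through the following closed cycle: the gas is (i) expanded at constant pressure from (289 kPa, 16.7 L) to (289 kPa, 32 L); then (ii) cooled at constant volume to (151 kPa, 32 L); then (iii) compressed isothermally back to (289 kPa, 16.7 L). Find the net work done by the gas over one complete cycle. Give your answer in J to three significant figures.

W_net ≈ 1280 J

Leg (i): W = PΔV = (289)(32 − 16.7) = 4422 J.
Leg (ii): W = 0.
Leg (iii): W = PᵢVᵢ ln(V_f/Vᵢ) = (4832) ln(16.7/32) = -3142 J.
W_net = 4422 − 3142 = 1279 J.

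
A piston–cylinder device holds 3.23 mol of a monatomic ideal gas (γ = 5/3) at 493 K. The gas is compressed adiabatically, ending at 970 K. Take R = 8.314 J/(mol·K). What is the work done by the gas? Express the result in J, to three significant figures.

W ≈ -19200 J

Adiabatic ⇒ Q = 0, so W_by = −ΔU = nCᵥ(T₁ − T₂).
Cᵥ = 3R/2 = 12.47 J/(mol·K).
W = (3.23)(12.47)(493 − 970) = -19214 J.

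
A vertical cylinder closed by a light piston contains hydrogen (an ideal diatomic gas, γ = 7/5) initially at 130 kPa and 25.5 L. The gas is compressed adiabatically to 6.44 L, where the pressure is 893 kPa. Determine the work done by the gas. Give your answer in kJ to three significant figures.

W ≈ -6.09 kJ

Adiabatic: W = (P₁V₁ − P₂V₂)/(γ − 1) with γ = 7/5.
P₁V₁ = 3315 J, P₂V₂ = 5751 J.
W = (3315 − 5751) / 0.4 = -6090 J.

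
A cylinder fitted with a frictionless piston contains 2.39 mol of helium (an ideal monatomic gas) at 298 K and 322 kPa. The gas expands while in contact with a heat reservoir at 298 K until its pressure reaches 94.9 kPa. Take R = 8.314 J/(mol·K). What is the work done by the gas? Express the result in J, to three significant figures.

W ≈ 7230 J

Isothermal process: W = nRT ln(V₂/V₁) = nRT ln(P₁/P₂).
W = (2.39)(8.314)(298) × ln(322/94.9)
  = 5921 × ln(3.393) = 5921 × 1.222
W_by_gas = 7234 J.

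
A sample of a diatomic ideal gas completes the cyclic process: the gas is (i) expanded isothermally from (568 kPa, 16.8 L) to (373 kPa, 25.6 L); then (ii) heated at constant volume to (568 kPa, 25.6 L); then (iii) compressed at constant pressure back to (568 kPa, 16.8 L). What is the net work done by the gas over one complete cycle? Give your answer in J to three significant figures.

W_net ≈ -979 J

Leg (i): W = PᵢVᵢ ln(V_f/Vᵢ) = (9542) ln(25.6/16.8) = 4019 J.
Leg (ii): W = 0.
Leg (iii): W = PΔV = (568)(16.8 − 25.6) = -4998 J.
W_net = 4019 − 4998 = -979 J.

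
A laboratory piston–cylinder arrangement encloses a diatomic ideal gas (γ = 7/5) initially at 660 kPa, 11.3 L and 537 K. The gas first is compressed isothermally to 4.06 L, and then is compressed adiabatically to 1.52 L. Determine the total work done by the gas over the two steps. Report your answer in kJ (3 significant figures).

Step 1 (isothermal): W = P₁V₁ ln(V₂/V₁) = (7458) ln(4.06/11.3) = -7634 J.
After step 1: P = 1837 kPa, V = 4.06 L, T = 537 K.
Step 2 (adiabatic): W = (P₁V₁ − P₂V₂)/(γ−1) = (7458 − 11048)/0.4 = -8976 J.
W_total = -7634 − 8976 = -16610 J.

W_total ≈ -16.6 kJ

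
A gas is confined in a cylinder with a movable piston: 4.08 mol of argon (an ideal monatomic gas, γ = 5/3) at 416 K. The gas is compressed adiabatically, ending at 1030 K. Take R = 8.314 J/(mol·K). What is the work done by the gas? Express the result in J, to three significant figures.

W ≈ -31200 J

Adiabatic ⇒ Q = 0, so W_by = −ΔU = nCᵥ(T₁ − T₂).
Cᵥ = 3R/2 = 12.47 J/(mol·K).
W = (4.08)(12.47)(416 − 1030) = -31241 J.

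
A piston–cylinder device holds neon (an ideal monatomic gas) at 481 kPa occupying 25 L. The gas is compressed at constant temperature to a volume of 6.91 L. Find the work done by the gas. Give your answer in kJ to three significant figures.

W ≈ -15.5 kJ

Isothermal: W = nRT ln(V₂/V₁) = P₁V₁ ln(V₂/V₁).
P₁V₁ = (481 kPa)(25 L) = 12025 J.
W = 12025 × ln(6.91/25) = 12025 × -1.286
W_by_gas = -15463 J.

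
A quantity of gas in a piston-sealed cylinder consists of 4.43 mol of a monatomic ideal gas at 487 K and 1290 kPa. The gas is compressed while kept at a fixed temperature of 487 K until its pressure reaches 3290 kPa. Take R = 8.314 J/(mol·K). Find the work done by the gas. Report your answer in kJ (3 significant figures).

Isothermal process: W = nRT ln(V₂/V₁) = nRT ln(P₁/P₂).
W = (4.43)(8.314)(487) × ln(1290/3290)
  = 17937 × ln(0.3921) = 17937 × -0.9362
W_by_gas = -16793 J.

W ≈ -16.8 kJ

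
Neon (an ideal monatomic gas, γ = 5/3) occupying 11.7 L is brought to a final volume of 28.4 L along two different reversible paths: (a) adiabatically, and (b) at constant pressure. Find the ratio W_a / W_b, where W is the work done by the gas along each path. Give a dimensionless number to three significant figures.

Path (a) adiabatic: W = P₁V₁(1 − (V₁/V₂)^(γ−1))/(γ−1) → W_a/(P₁V₁) = 0.6695.
Path (b) isobaric: W = P₁(V₂ − V₁) → W_b/(P₁V₁) = 1.427.
W_a / W_b = 0.6695 / 1.427 = 0.4691.

W_a / W_b ≈ 0.469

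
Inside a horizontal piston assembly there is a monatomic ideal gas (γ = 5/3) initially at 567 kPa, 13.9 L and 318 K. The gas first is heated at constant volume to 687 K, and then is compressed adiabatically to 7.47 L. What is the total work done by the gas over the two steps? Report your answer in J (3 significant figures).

Step 1 (isochoric): W = 0 (constant volume).
After step 1: P = 1225 kPa (V unchanged).
Step 2 (adiabatic): W = (P₁V₁ − P₂V₂)/(γ−1) = (17027 − 25759)/0.667 = -13098 J.
W_total = 0 − 13098 = -13098 J.

W_total ≈ -13100 J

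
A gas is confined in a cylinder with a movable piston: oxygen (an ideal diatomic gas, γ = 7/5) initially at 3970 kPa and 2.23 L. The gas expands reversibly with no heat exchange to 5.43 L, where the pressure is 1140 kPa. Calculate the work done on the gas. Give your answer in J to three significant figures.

W ≈ -6660 J

Adiabatic: W = (P₁V₁ − P₂V₂)/(γ − 1) with γ = 7/5.
P₁V₁ = 8853 J, P₂V₂ = 6190 J.
W = (8853 − 6190) / 0.4 = 6657 J.
Work on gas = −W_by = -6657 J.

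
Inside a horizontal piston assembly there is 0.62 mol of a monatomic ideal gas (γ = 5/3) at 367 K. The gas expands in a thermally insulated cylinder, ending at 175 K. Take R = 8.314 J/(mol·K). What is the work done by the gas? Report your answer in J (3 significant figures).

Adiabatic ⇒ Q = 0, so W_by = −ΔU = nCᵥ(T₁ − T₂).
Cᵥ = 3R/2 = 12.47 J/(mol·K).
W = (0.62)(12.47)(367 − 175) = 1485 J.

W ≈ 1480 J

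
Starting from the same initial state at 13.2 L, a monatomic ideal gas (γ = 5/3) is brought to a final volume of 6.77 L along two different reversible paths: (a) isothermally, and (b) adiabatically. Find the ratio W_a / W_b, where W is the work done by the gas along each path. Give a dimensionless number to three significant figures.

W_a / W_b ≈ 0.794

Path (a) isothermal: W = P₁V₁ ln(V₂/V₁) → W_a/(P₁V₁) = -0.6677.
Path (b) adiabatic: W = P₁V₁(1 − (V₁/V₂)^(γ−1))/(γ−1) → W_b/(P₁V₁) = -0.8411.
W_a / W_b = -0.6677 / -0.8411 = 0.7939.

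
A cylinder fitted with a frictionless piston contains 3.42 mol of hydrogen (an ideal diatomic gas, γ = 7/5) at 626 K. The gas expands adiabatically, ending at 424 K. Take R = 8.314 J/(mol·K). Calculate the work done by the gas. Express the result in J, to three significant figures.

W ≈ 14400 J

Adiabatic ⇒ Q = 0, so W_by = −ΔU = nCᵥ(T₁ − T₂).
Cᵥ = 5R/2 = 20.79 J/(mol·K).
W = (3.42)(20.79)(626 − 424) = 14359 J.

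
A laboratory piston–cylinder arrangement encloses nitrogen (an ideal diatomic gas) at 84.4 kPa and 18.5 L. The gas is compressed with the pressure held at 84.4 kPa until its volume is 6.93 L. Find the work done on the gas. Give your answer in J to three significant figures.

W ≈ 977 J

Isobaric: W = P ΔV.
W = (84.4 kPa)(6.93 − 18.5 L) = (84.4)(-11.57) = -976.5 J.
Work on gas = −W_by = 976.5 J.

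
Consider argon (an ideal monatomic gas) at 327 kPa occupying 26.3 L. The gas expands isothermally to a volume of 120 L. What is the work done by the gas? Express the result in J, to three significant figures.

W ≈ 13100 J

Isothermal: W = nRT ln(V₂/V₁) = P₁V₁ ln(V₂/V₁).
P₁V₁ = (327 kPa)(26.3 L) = 8600 J.
W = 8600 × ln(120/26.3) = 8600 × 1.518
W_by_gas = 13054 J.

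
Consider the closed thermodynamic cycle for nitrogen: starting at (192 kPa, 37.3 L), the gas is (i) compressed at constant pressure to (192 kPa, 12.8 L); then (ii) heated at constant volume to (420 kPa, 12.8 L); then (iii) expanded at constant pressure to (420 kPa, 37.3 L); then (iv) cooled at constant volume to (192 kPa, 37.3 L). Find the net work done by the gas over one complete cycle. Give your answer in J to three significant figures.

W_net ≈ 5590 J

Constant-volume legs do no work.
W(i) = (192)(12.8 − 37.3) = -4704 J; W(iii) = (420)(37.3 − 12.8) = 10290 J.
W_net = -4704 + 10290 = 5586 J (the clockwise enclosed area).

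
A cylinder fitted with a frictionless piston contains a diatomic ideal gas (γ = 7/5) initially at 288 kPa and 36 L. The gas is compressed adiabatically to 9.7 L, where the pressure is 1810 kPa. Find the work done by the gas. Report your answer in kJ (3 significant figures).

W ≈ -18.0 kJ

Adiabatic: W = (P₁V₁ − P₂V₂)/(γ − 1) with γ = 7/5.
P₁V₁ = 10368 J, P₂V₂ = 17557 J.
W = (10368 − 17557) / 0.4 = -17973 J.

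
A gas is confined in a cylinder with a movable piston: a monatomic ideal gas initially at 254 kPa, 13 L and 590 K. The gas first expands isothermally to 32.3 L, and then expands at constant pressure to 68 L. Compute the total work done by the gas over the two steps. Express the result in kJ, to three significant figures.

Step 1 (isothermal): W = P₁V₁ ln(V₂/V₁) = (3302) ln(32.3/13) = 3005 J.
After step 1: P = 102.2 kPa, V = 32.3 L, T = 590 K.
Step 2 (isobaric): W = PΔV = (102.2 kPa)(68 − 32.3 L) = 3650 J.
W_total = 3005 + 3650 = 6655 J.

W_total ≈ 6.65 kJ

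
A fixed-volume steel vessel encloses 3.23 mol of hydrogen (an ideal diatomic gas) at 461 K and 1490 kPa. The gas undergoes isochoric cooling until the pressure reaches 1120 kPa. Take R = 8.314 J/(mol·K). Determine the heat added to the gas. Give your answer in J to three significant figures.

Constant volume ⇒ W = 0, so Q = ΔU = nCᵥΔT with Cᵥ = 5R/2 = 20.79 J/(mol·K).
At constant V, T₂/T₁ = P₂/P₁ ⇒ ΔT = T₁(P₂/P₁ − 1) = 461·(1120/1490 − 1) = -114.5 K.
ΔU = (3.23)(20.79)(-114.5) = -7685 J.

Q ≈ -7690 J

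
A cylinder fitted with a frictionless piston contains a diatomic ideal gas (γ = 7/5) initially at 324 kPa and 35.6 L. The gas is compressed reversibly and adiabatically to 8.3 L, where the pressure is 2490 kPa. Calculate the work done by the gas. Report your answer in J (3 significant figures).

W ≈ -22800 J

Adiabatic: W = (P₁V₁ − P₂V₂)/(γ − 1) with γ = 7/5.
P₁V₁ = 11534 J, P₂V₂ = 20667 J.
W = (11534 − 20667) / 0.4 = -22832 J.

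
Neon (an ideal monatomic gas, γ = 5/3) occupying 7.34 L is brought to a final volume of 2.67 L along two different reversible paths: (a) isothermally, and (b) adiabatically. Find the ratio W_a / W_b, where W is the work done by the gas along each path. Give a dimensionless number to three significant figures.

Path (a) isothermal: W = P₁V₁ ln(V₂/V₁) → W_a/(P₁V₁) = -1.011.
Path (b) adiabatic: W = P₁V₁(1 − (V₁/V₂)^(γ−1))/(γ−1) → W_b/(P₁V₁) = -1.444.
W_a / W_b = -1.011 / -1.444 = 0.7005.

W_a / W_b ≈ 0.701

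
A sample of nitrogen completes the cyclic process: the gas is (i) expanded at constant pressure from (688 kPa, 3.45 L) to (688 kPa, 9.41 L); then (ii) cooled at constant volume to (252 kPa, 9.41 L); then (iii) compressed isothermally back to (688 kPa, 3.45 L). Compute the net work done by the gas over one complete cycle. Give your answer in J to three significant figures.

W_net ≈ 1720 J

Leg (i): W = PΔV = (688)(9.41 − 3.45) = 4100 J.
Leg (ii): W = 0.
Leg (iii): W = PᵢVᵢ ln(V_f/Vᵢ) = (2371) ln(3.45/9.41) = -2379 J.
W_net = 4100 − 2379 = 1721 J.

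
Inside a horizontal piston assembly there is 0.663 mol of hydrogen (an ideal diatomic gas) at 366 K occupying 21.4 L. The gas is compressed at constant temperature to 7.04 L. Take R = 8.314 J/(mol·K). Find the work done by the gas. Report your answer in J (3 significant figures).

Isothermal: W = nRT ln(V₂/V₁).
W = (0.663)(8.314)(366) × ln(7.04/21.4)
  = 2017 × -1.112
W_by_gas = -2243 J.

W ≈ -2240 J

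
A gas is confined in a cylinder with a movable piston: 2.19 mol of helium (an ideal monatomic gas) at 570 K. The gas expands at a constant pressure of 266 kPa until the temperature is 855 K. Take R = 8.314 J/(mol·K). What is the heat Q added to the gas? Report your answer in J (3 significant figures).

Isobaric: W = nRΔT = (2.19)(8.314)(285) = 5189 J.
ΔU = nCᵥΔT with Cᵥ = 3R/2: ΔU = (2.19)(12.47)(285) = 7784 J.
Q = ΔU + W = 7784 + 5189 = 12973 J.

Q ≈ 13000 J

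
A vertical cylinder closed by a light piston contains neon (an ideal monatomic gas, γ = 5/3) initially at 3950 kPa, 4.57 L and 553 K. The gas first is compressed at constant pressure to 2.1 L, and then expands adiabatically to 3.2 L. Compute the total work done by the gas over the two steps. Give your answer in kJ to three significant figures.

W_total ≈ -6.71 kJ

Step 1 (isobaric): W = PΔV = (3950 kPa)(2.1 − 4.57 L) = -9756 J.
After step 1: P = 3950 kPa, V = 2.1 L, T = 254.1 K.
Step 2 (adiabatic): W = (P₁V₁ − P₂V₂)/(γ−1) = (8295 − 6264)/0.667 = 3046 J.
W_total = -9756 + 3046 = -6710 J.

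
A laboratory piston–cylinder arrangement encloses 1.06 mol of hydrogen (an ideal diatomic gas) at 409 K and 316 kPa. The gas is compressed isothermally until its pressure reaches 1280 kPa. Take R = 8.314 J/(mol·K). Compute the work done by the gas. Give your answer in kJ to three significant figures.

W ≈ -5.04 kJ

Isothermal process: W = nRT ln(V₂/V₁) = nRT ln(P₁/P₂).
W = (1.06)(8.314)(409) × ln(316/1280)
  = 3604 × ln(0.2469) = 3604 × -1.399
W_by_gas = -5042 J.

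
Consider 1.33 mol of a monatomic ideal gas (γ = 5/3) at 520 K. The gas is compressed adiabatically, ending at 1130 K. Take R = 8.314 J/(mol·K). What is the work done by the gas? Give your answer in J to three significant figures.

W ≈ -10100 J

Adiabatic ⇒ Q = 0, so W_by = −ΔU = nCᵥ(T₁ − T₂).
Cᵥ = 3R/2 = 12.47 J/(mol·K).
W = (1.33)(12.47)(520 − 1130) = -10118 J.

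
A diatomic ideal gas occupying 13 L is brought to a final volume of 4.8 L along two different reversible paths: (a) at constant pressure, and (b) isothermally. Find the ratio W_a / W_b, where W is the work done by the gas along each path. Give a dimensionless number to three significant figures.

W_a / W_b ≈ 0.633

Path (a) isobaric: W = P₁(V₂ − V₁) → W_a/(P₁V₁) = -0.6308.
Path (b) isothermal: W = P₁V₁ ln(V₂/V₁) → W_b/(P₁V₁) = -0.9963.
W_a / W_b = -0.6308 / -0.9963 = 0.6331.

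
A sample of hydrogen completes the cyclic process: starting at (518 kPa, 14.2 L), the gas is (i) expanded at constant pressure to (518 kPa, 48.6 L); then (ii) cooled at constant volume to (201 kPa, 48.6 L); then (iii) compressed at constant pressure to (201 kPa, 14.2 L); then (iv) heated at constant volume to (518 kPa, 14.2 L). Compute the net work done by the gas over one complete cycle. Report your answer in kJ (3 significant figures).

W_net ≈ 10.9 kJ

Constant-volume legs do no work.
W(i) = (518)(48.6 − 14.2) = 17819 J; W(iii) = (201)(14.2 − 48.6) = -6914 J.
W_net = 17819 − 6914 = 10905 J (the clockwise enclosed area).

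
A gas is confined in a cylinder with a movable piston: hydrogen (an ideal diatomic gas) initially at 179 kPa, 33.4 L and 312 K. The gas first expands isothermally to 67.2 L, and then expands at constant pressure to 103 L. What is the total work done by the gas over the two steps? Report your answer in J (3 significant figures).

W_total ≈ 7360 J

Step 1 (isothermal): W = P₁V₁ ln(V₂/V₁) = (5979) ln(67.2/33.4) = 4180 J.
After step 1: P = 88.97 kPa, V = 67.2 L, T = 312 K.
Step 2 (isobaric): W = PΔV = (88.97 kPa)(103 − 67.2 L) = 3185 J.
W_total = 4180 + 3185 = 7365 J.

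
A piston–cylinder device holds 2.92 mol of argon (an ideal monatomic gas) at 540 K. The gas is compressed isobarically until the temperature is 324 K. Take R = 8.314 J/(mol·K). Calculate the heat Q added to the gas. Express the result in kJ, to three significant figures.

Q ≈ -13.1 kJ

Isobaric: W = nRΔT = (2.92)(8.314)(-216) = -5244 J.
ΔU = nCᵥΔT with Cᵥ = 3R/2: ΔU = (2.92)(12.47)(-216) = -7866 J.
Q = ΔU + W = -7866 − 5244 = -13110 J.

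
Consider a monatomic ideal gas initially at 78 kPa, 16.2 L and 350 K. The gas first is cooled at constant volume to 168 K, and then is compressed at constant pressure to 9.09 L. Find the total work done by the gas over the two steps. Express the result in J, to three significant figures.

Step 1 (isochoric): W = 0 (constant volume).
After step 1: P = 37.44 kPa (V unchanged).
Step 2 (isobaric): W = PΔV = (37.44 kPa)(9.09 − 16.2 L) = -266.2 J.
W_total = 0 − 266.2 = -266.2 J.

W_total ≈ -266 J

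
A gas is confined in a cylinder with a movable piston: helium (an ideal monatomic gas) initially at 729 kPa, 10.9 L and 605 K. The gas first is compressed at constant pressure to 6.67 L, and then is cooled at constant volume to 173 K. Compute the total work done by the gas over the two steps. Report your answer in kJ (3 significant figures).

W_total ≈ -3.08 kJ

Step 1 (isobaric): W = PΔV = (729 kPa)(6.67 − 10.9 L) = -3084 J.
Step 2 (isochoric): W = 0 (constant volume).
W_total = -3084 + 0 = -3084 J.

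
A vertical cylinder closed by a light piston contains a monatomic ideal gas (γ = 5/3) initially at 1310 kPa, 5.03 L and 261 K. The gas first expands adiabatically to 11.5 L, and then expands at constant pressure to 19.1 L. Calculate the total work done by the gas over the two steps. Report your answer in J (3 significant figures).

W_total ≈ 6700 J

Step 1 (adiabatic): W = (P₁V₁ − P₂V₂)/(γ−1) = (6589 − 3797)/0.667 = 4189 J.
After step 1: P = 330.2 kPa, V = 11.5 L, T = 150.4 K.
Step 2 (isobaric): W = PΔV = (330.2 kPa)(19.1 − 11.5 L) = 2509 J.
W_total = 4189 + 2509 = 6698 J.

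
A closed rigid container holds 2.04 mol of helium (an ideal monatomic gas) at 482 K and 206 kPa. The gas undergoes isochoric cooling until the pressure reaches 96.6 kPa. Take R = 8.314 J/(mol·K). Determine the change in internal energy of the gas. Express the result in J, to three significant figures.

Constant volume ⇒ W = 0, so Q = ΔU = nCᵥΔT with Cᵥ = 3R/2 = 12.47 J/(mol·K).
At constant V, T₂/T₁ = P₂/P₁ ⇒ ΔT = T₁(P₂/P₁ − 1) = 482·(96.6/206 − 1) = -256 K.
ΔU = (2.04)(12.47)(-256) = -6512 J.

ΔU ≈ -6510 J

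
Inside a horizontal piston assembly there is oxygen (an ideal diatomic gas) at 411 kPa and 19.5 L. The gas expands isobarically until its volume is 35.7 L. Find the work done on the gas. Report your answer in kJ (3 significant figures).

W ≈ -6.66 kJ

Isobaric: W = P ΔV.
W = (411 kPa)(35.7 − 19.5 L) = (411)(16.2) = 6658 J.
Work on gas = −W_by = -6658 J.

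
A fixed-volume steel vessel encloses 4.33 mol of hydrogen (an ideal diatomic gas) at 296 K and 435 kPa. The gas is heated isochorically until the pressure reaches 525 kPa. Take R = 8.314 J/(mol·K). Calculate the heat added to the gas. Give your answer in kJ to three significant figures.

Constant volume ⇒ W = 0, so Q = ΔU = nCᵥΔT with Cᵥ = 5R/2 = 20.79 J/(mol·K).
At constant V, T₂/T₁ = P₂/P₁ ⇒ ΔT = T₁(P₂/P₁ − 1) = 296·(525/435 − 1) = 61.24 K.
ΔU = (4.33)(20.79)(61.24) = 5512 J.

Q ≈ 5.51 kJ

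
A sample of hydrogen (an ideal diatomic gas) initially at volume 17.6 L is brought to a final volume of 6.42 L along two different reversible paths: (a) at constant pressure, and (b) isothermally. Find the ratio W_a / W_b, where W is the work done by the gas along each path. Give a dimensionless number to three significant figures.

W_a / W_b ≈ 0.630

Path (a) isobaric: W = P₁(V₂ − V₁) → W_a/(P₁V₁) = -0.6352.
Path (b) isothermal: W = P₁V₁ ln(V₂/V₁) → W_b/(P₁V₁) = -1.008.
W_a / W_b = -0.6352 / -1.008 = 0.6299.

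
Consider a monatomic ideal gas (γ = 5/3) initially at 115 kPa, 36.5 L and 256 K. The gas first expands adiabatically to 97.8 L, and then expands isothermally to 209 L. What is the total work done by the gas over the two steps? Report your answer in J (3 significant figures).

W_total ≈ 4680 J

Step 1 (adiabatic): W = (P₁V₁ − P₂V₂)/(γ−1) = (4198 − 2176)/0.667 = 3032 J.
After step 1: P = 22.25 kPa, V = 97.8 L, T = 132.7 K.
Step 2 (isothermal): W = P₁V₁ ln(V₂/V₁) = (2176) ln(209/97.8) = 1652 J.
W_total = 3032 + 1652 = 4685 J.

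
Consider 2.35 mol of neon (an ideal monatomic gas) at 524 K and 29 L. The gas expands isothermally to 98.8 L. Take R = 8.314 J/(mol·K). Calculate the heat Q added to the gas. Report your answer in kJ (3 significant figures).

Isothermal ⇒ ΔU = 0, so Q = W = nRT ln(V₂/V₁).
Q = (2.35)(8.314)(524) ln(98.8/29) = 10238 × 1.226 = 12550 J.

Q ≈ 12.5 kJ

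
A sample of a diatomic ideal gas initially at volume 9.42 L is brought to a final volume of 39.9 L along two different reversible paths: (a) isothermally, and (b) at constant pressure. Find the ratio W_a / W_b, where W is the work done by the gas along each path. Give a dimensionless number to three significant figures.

W_a / W_b ≈ 0.446

Path (a) isothermal: W = P₁V₁ ln(V₂/V₁) → W_a/(P₁V₁) = 1.444.
Path (b) isobaric: W = P₁(V₂ − V₁) → W_b/(P₁V₁) = 3.236.
W_a / W_b = 1.444 / 3.236 = 0.4461.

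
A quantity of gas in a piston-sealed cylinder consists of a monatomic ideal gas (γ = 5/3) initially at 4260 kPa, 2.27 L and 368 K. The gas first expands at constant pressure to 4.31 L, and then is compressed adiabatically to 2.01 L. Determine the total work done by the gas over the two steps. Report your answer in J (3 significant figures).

Step 1 (isobaric): W = PΔV = (4260 kPa)(4.31 − 2.27 L) = 8690 J.
After step 1: P = 4260 kPa, V = 4.31 L, T = 698.7 K.
Step 2 (adiabatic): W = (P₁V₁ − P₂V₂)/(γ−1) = (18361 − 30531)/0.667 = -18256 J.
W_total = 8690 − 18256 = -9565 J.

W_total ≈ -9570 J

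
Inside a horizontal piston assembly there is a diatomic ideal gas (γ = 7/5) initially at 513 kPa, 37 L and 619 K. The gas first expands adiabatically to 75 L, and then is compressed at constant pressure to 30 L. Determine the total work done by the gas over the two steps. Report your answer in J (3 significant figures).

W_total ≈ 3100 J

Step 1 (adiabatic): W = (P₁V₁ − P₂V₂)/(γ−1) = (18981 − 14308)/0.4 = 11683 J.
After step 1: P = 190.8 kPa, V = 75 L, T = 466.6 K.
Step 2 (isobaric): W = PΔV = (190.8 kPa)(30 − 75 L) = -8585 J.
W_total = 11683 − 8585 = 3098 J.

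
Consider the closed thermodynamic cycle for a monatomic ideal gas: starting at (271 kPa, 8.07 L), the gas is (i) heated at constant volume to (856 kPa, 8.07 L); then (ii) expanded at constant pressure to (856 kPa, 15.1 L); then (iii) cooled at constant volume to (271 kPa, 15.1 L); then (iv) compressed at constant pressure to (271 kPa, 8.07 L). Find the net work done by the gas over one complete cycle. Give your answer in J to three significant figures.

Constant-volume legs do no work.
W(ii) = (856)(15.1 − 8.07) = 6018 J; W(iv) = (271)(8.07 − 15.1) = -1905 J.
W_net = 6018 − 1905 = 4113 J (the clockwise enclosed area).

W_net ≈ 4110 J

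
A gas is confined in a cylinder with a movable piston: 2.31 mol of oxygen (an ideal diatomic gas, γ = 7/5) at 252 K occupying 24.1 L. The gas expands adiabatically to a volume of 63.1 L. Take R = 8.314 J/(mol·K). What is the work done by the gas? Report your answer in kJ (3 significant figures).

Adiabatic: TV^(γ−1) = const with γ = 7/5.
T₂ = T₁ (V₁/V₂)^(γ−1) = 252 × (24.1/63.1)^0.4 = 252 × 0.6804 = 171.5 K.
W_by = nCᵥ(T₁ − T₂) = (2.31)(20.79)(252 − 171.5) = 3866 J.

W ≈ 3.87 kJ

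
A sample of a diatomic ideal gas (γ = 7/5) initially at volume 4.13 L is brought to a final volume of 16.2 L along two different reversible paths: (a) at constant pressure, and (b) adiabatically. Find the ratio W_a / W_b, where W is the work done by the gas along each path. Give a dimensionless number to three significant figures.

W_a / W_b ≈ 2.78

Path (a) isobaric: W = P₁(V₂ − V₁) → W_a/(P₁V₁) = 2.923.
Path (b) adiabatic: W = P₁V₁(1 − (V₁/V₂)^(γ−1))/(γ−1) → W_b/(P₁V₁) = 1.053.
W_a / W_b = 2.923 / 1.053 = 2.776.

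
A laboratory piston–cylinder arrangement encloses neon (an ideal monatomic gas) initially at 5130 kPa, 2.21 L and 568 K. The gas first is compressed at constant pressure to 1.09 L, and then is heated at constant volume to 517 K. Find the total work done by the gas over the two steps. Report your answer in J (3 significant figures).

Step 1 (isobaric): W = PΔV = (5130 kPa)(1.09 − 2.21 L) = -5746 J.
Step 2 (isochoric): W = 0 (constant volume).
W_total = -5746 + 0 = -5746 J.

W_total ≈ -5750 J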